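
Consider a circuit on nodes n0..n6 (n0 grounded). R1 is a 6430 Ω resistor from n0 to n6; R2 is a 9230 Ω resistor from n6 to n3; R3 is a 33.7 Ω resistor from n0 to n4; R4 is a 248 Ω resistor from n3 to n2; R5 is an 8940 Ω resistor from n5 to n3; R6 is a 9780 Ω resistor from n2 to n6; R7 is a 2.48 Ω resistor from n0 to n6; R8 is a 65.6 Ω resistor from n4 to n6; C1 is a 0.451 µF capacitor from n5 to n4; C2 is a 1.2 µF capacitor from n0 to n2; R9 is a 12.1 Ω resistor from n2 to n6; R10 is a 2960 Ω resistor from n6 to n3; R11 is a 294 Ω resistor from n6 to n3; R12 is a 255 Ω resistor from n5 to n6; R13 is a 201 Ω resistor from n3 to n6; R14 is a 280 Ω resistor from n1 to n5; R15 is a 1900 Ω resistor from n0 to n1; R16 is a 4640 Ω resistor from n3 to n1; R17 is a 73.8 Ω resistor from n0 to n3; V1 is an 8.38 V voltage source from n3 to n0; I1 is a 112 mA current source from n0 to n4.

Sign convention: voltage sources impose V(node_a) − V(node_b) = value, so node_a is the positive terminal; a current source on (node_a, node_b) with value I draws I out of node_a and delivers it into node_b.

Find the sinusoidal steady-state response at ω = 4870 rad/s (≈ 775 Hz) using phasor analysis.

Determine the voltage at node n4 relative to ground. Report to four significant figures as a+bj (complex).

Apply KCL at each of the 6 non-ground nodes and solve the resulting linear system.
Node n1: branches {R14, R15, R16} → V_1 = 1.380+0.5492j
Node n2: branches {R4, R6, C2, R9} → V_2 = 0.7137-0.05345j
Node n3: branches {R2, R4, R5, R10, R11, R13, R16, R17, V1} → V_3 = 8.380+0.000j
Node n4: branches {R3, R8, C1, I1} → V_4 = 2.574-0.07104j
Node n5: branches {R5, C1, R12, R14} → V_5 = 1.161+0.6633j
Node n6: branches {R1, R2, R6, R7, R8, R9, R10, R11, R12, R13} → V_6 = 0.3439-0.005649j
Source currents: i(V1)=-0.2177-7.280e-05j

2.574-0.07104j V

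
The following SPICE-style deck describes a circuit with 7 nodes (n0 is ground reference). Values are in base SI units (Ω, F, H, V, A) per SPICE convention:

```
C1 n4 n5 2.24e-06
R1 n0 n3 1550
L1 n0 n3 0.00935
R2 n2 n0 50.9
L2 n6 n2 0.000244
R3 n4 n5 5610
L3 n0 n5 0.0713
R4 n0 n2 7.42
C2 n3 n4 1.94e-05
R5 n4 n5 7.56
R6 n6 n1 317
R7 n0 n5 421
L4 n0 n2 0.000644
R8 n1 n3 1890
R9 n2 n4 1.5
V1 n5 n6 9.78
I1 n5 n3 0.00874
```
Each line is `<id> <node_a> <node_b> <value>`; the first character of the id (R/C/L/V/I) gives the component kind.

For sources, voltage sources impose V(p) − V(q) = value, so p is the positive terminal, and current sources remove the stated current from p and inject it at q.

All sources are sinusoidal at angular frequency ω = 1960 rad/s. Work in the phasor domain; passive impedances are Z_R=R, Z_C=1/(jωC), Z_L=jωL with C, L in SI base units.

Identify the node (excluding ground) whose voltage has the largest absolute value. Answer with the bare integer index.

5

MNA unknowns: 6 node voltages V₁..V_6 plus 1 source current (V1)
C1: Y=0.000+0.004390j on G[4,5]
R1: Y=0.0006452+0.000j on G[0,3]
L1: Y=0.000-0.05457j on G[0,3]
R2: Y=0.01965+0.000j on G[2,0]
L2: Y=0.000-2.091j on G[6,2]
R3: Y=0.0001783+0.000j on G[4,5]
L3: Y=0.000-0.007156j on G[0,5]
R4: Y=0.1348+0.000j on G[0,2]
C2: Y=0.000+0.03802j on G[3,4]
R5: Y=0.1323+0.000j on G[4,5]
R6: Y=0.003155+0.000j on G[6,1]
R7: Y=0.002375+0.000j on G[0,5]
L4: Y=0.000-0.7922j on G[0,2]
R8: Y=0.0005291+0.000j on G[1,3]
R9: Y=0.6667+0.000j on G[2,4]
V1: row V5−V6=9.78, i_V1 at 5,6
I1: z[5]−=0.00874, z[3]+=0.00874
solve → V1=-0.4397-0.3419j, V2=0.1256-0.1714j, V3=-3.612+1.838j, V4=1.633-0.4645j, V5=9.872-0.7076j, V6=0.09233-0.7076j
aux → i_V1=-1.120+0.06834j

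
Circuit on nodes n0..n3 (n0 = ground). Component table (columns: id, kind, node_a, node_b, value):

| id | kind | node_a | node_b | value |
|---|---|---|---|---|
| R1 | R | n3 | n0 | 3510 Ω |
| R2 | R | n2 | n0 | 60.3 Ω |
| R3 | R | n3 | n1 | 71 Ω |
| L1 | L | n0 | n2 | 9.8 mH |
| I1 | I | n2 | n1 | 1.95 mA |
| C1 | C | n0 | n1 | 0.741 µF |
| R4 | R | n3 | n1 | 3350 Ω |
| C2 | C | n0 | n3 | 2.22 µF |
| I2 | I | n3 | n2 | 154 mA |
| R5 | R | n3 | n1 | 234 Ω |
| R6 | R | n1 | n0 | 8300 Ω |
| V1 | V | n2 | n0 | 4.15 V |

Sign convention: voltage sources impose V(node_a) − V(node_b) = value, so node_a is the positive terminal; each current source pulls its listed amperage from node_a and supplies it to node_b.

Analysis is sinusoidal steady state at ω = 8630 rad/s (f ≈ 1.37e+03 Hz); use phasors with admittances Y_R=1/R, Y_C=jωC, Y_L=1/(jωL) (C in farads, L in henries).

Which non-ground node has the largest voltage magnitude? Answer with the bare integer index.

Element admittances at ω=8630 rad/s:
  Y(R1) = 0.0002849+0.000j S between n3,n0
  Y(R2) = 0.01658+0.000j S between n2,n0
  Y(R3) = 0.01408+0.000j S between n3,n1
  Y(L1) = 0.000-0.01182j S between n0,n2
  I1: injects 0.00195 A into n1 (from n2)
  Y(C1) = 0.000+0.006395j S between n0,n1
  Y(R4) = 0.0002985+0.000j S between n3,n1
  Y(C2) = 0.000+0.01916j S between n0,n3
  I2: injects 0.154 A into n2 (from n3)
  Y(R5) = 0.004274+0.000j S between n3,n1
  Y(R6) = 0.0001205+0.000j S between n1,n0
  V1: constraint V(n2)−V(n0) = 4.15
Assemble and solve the 4×4 MNA system:
  V(n1)=1.407+5.562j  V(n2)=4.150+0.000j  V(n3)=-0.5950+6.080j
  i(V1)=0.08323+0.04907j

3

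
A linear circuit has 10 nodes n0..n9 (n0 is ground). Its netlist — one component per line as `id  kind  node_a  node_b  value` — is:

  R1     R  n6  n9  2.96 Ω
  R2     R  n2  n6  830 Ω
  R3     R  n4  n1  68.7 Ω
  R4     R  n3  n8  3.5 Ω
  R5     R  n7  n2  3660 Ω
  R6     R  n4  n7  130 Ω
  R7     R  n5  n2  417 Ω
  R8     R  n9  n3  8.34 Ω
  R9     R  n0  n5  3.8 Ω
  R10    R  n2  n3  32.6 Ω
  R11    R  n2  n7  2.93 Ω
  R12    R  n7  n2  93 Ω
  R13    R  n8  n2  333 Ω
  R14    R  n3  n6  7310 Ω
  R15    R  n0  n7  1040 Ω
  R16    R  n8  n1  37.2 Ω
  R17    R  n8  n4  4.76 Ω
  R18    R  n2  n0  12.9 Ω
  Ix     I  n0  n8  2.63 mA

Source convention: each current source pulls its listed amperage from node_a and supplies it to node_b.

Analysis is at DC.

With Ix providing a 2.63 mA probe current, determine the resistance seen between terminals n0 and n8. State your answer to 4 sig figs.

Apply KCL at each of the 9 non-ground nodes and solve the resulting linear system.
Node n1: branches {R3, R16} → V_1 = 0.09923
Node n2: branches {R2, R5, R7, R10, R11, R12, R13, R18} → V_2 = 0.03251
Node n3: branches {R4, R8, R10, R14} → V_3 = 0.09325
Node n4: branches {R3, R6, R17} → V_4 = 0.09778
Node n5: branches {R7, R9} → V_5 = 0.0002936
Node n6: branches {R1, R2, R14} → V_6 = 0.09243
Node n7: branches {R5, R6, R11, R12, R15} → V_7 = 0.03382
Node n8: branches {R4, R13, R16, R17, Ix} → V_8 = 0.1000
Node n9: branches {R1, R8} → V_9 = 0.09265

R_eq = 38.03 Ω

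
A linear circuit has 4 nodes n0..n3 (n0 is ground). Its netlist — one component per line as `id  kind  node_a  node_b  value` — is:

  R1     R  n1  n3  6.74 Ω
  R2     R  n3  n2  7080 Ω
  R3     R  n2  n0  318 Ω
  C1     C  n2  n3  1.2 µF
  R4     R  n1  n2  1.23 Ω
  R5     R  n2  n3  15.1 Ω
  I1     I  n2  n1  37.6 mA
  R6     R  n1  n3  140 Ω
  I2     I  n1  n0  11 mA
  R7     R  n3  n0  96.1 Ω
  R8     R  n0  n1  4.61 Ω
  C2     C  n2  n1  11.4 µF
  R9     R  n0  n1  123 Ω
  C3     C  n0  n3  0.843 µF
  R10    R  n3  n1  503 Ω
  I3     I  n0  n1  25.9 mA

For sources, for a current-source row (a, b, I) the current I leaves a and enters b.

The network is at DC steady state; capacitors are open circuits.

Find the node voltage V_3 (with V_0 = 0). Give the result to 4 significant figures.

MNA unknowns: 3 node voltages V₁..V_3
R1: Y=0.1484 on G[1,3]
R2: Y=0.0001412 on G[3,2]
R3: Y=0.003145 on G[2,0]
C1: Y=0.000 on G[2,3]
R4: Y=0.8130 on G[1,2]
R5: Y=0.06623 on G[2,3]
I1: z[2]−=0.0376, z[1]+=0.0376
R6: Y=0.007143 on G[1,3]
I2: z[1]−=0.011, z[0]+=0.011
R7: Y=0.01041 on G[3,0]
R8: Y=0.2169 on G[0,1]
C2: Y=0.000 on G[2,1]
R9: Y=0.008130 on G[0,1]
C3: Y=0.000 on G[0,3]
R10: Y=0.001988 on G[3,1]
I3: z[0]−=0.0259, z[1]+=0.0259
solve → V1=0.06369, V2=0.01971, V3=0.04841

0.04841 V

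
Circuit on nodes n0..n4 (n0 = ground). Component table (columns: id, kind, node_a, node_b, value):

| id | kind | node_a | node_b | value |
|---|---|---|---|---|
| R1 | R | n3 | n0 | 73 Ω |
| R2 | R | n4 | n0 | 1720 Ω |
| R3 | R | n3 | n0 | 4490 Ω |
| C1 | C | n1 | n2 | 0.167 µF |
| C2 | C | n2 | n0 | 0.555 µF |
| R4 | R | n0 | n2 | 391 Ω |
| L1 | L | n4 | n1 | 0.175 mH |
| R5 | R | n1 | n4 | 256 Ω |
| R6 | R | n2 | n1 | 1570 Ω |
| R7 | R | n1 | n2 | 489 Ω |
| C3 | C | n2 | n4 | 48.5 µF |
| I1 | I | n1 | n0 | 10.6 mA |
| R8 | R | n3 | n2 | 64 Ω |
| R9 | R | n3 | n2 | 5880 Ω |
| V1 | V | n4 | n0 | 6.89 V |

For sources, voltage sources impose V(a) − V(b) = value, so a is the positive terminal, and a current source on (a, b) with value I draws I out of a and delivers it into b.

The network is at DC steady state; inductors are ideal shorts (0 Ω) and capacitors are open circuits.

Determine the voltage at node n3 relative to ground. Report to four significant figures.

Element admittances at DC:
  Y(R1) = 0.01370 S between n3,n0
  Y(R2) = 0.0005814 S between n4,n0
  Y(R3) = 0.0002227 S between n3,n0
  Y(C1) = 0.000 S between n1,n2
  Y(C2) = 0.000 S between n2,n0
  Y(R4) = 0.002558 S between n0,n2
  L1: short n4↔n1 (DC inductor)
  Y(R5) = 0.003906 S between n1,n4
  Y(R6) = 0.0006369 S between n2,n1
  Y(R7) = 0.002045 S between n1,n2
  Y(C3) = 0.000 S between n2,n4
  I1: injects 0.0106 A into n0 (from n1)
  Y(R8) = 0.01562 S between n3,n2
  Y(R9) = 0.0001701 S between n3,n2
  V1: constraint V(n4)−V(n0) = 6.89
Assemble and solve the 6×6 MNA system:
  V(n1)=6.890  V(n2)=1.462  V(n3)=0.7771  V(n4)=6.890
  i(L1)=0.02516  i(V1)=-0.02916

0.7771 V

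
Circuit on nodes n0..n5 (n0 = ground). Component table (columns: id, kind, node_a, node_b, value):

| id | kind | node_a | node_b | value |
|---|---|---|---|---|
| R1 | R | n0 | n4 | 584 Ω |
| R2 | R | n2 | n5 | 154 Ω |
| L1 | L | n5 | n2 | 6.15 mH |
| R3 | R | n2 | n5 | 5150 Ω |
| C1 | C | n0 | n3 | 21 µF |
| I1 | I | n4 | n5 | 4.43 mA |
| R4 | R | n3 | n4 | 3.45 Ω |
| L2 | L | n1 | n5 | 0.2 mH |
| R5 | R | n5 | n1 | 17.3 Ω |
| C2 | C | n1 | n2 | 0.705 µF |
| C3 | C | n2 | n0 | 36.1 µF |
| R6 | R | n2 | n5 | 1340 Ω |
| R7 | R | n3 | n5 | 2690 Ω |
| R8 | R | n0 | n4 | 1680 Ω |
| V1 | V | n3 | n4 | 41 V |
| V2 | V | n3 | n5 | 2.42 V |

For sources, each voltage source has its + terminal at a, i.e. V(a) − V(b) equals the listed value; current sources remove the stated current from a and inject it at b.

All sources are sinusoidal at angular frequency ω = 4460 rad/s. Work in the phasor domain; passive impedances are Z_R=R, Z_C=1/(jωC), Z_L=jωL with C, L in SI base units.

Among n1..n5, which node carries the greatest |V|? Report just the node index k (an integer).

4

Apply KCL at each of the 5 non-ground nodes and solve the resulting linear system.
Node n1: branches {L2, R5, C2} → V_1 = -3.623-2.681j
Node n2: branches {R2, L1, R3, C2, C3, R6} → V_2 = 0.7308+0.9495j
Node n3: branches {C1, R4, R7, V1, V2} → V_3 = -1.190-2.672j
Node n4: branches {R1, I1, R4, R8, V1} → V_4 = -42.19-2.672j
Node n5: branches {R2, L1, R3, I1, L2, R5, R6, R7, V2} → V_5 = -3.610-2.672j
Source currents: i(V1)=-11.98-0.006165j, i(V2)=-0.1582+0.1177j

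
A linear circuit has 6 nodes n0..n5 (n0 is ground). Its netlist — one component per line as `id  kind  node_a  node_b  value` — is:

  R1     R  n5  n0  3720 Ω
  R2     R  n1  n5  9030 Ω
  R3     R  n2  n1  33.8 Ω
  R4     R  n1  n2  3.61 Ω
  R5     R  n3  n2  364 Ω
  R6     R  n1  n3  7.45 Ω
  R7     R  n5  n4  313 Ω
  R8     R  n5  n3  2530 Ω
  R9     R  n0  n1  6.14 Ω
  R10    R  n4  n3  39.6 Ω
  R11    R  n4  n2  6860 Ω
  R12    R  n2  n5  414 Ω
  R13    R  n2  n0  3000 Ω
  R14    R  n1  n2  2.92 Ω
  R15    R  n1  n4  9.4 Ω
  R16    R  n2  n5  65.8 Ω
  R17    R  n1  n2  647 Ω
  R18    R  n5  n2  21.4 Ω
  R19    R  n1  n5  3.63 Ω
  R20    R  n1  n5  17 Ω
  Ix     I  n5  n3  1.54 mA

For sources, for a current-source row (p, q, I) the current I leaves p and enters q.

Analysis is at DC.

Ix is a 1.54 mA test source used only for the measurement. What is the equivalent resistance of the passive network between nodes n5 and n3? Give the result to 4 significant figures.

R_eq = 8.814 Ω

Apply KCL at each of the 5 non-ground nodes and solve the resulting linear system.
Node n1: branches {R2, R3, R4, R6, R9, R14, R15, R17, R19, R20} → V_1 = 6.960e-06
Node n2: branches {R3, R4, R5, R11, R12, R13, R14, R16, R17, R18} → V_2 = -0.0003005
Node n3: branches {R5, R6, R8, R10, Ix} → V_3 = 0.009730
Node n4: branches {R7, R10, R11, R15} → V_4 = 0.001735
Node n5: branches {R1, R2, R7, R8, R12, R16, R18, R19, R20, Ix} → V_5 = -0.003844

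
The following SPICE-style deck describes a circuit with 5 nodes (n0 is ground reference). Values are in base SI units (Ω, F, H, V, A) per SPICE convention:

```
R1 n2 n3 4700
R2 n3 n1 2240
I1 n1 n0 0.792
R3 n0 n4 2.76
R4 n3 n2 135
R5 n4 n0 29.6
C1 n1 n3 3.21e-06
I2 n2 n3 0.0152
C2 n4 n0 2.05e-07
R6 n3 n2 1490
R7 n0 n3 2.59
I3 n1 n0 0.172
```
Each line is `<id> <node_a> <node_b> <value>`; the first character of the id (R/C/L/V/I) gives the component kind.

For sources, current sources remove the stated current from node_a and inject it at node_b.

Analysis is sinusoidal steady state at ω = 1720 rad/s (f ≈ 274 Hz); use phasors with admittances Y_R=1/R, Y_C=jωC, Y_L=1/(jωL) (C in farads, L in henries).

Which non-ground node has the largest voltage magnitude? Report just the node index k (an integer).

1

MNA unknowns: 4 node voltages V₁..V_4
R1: Y=0.0002128+0.000j on G[2,3]
R2: Y=0.0004464+0.000j on G[3,1]
I1: z[1]−=0.792, z[0]+=0.792
R3: Y=0.3623+0.000j on G[0,4]
R4: Y=0.007407+0.000j on G[3,2]
R5: Y=0.03378+0.000j on G[4,0]
C1: Y=0.000+0.005521j on G[1,3]
I2: z[2]−=0.0152, z[3]+=0.0152
C2: Y=0.000+0.0003526j on G[4,0]
R6: Y=0.0006711+0.000j on G[3,2]
R7: Y=0.3861+0.000j on G[0,3]
I3: z[1]−=0.172, z[0]+=0.172
solve → V1=-16.52+173.5j, V2=-4.330+0.000j, V3=-2.497+0.000j, V4=0.000+0.000j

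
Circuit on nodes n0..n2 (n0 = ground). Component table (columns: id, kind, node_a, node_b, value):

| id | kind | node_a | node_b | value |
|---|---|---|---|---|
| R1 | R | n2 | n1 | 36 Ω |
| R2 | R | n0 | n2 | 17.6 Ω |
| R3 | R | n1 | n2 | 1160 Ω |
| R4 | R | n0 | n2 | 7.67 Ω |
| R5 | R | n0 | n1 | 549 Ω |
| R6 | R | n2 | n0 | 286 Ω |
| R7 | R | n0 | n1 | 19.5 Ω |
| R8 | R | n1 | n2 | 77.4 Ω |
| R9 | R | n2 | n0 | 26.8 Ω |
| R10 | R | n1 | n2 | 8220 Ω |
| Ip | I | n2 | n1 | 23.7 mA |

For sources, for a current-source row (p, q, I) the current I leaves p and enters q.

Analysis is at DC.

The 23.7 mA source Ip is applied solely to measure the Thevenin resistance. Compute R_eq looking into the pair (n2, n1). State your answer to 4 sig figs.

R_eq = 11.80 Ω

MNA unknowns: 2 node voltages V₁..V_2
R1: Y=0.02778 on G[2,1]
R2: Y=0.05682 on G[0,2]
R3: Y=0.0008621 on G[1,2]
R4: Y=0.1304 on G[0,2]
R5: Y=0.001821 on G[0,1]
R6: Y=0.003497 on G[2,0]
R7: Y=0.05128 on G[0,1]
R8: Y=0.01292 on G[1,2]
R9: Y=0.03731 on G[2,0]
R10: Y=0.0001217 on G[1,2]
Ip: z[2]−=0.0237, z[1]+=0.0237
solve → V1=0.2268, V2=-0.05282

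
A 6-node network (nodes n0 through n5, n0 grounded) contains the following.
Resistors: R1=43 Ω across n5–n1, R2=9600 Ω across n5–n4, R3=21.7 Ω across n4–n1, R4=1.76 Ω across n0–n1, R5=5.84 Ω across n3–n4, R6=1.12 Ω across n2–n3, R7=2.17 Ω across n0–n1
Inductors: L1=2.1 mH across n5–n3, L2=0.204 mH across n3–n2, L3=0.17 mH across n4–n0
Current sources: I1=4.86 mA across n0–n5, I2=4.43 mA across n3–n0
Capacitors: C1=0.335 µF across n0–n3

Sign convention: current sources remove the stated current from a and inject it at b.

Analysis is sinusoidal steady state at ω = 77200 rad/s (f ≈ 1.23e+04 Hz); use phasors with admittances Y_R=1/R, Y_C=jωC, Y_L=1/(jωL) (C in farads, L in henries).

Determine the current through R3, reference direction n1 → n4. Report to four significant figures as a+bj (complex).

0.001403+0.002109j A

Apply KCL at each of the 5 non-ground nodes and solve the resulting linear system.
Node n1: branches {R1, R3, R4, R7} → V_1 = 0.002687-0.0006301j
Node n2: branches {L2, R6} → V_2 = -0.05674-0.04643j
Node n3: branches {L1, L2, C1, R5, R6, I2} → V_3 = -0.05674-0.04643j
Node n4: branches {R2, R3, R5, L3} → V_4 = -0.02777-0.04640j
Node n5: branches {R1, L1, R2, I1} → V_5 = 0.1819+0.06218j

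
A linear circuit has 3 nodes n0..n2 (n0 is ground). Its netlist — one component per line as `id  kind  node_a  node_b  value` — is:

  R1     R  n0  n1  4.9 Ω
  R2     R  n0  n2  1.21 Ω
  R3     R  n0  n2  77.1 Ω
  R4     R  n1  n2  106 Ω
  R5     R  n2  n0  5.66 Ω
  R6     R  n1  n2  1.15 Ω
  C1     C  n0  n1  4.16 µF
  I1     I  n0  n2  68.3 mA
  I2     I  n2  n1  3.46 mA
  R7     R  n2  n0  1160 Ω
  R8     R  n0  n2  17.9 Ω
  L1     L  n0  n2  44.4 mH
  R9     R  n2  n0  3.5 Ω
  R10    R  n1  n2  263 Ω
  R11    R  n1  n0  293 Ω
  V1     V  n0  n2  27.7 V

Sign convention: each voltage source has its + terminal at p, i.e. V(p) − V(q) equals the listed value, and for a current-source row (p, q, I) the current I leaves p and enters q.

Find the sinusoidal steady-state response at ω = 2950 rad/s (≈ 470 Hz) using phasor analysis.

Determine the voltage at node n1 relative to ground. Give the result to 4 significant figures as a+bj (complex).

-22.42+0.2524j V

Apply KCL at each of the 2 non-ground nodes and solve the resulting linear system.
Node n1: branches {R1, R4, R6, C1, I2, R10, R11} → V_1 = -22.42+0.2524j
Node n2: branches {R2, R3, R4, R5, R6, I1, I2, R7, R8, L1, R9, R10, V1} → V_2 = -27.70+0.000j
Source currents: i(V1)=-42.36-0.01132j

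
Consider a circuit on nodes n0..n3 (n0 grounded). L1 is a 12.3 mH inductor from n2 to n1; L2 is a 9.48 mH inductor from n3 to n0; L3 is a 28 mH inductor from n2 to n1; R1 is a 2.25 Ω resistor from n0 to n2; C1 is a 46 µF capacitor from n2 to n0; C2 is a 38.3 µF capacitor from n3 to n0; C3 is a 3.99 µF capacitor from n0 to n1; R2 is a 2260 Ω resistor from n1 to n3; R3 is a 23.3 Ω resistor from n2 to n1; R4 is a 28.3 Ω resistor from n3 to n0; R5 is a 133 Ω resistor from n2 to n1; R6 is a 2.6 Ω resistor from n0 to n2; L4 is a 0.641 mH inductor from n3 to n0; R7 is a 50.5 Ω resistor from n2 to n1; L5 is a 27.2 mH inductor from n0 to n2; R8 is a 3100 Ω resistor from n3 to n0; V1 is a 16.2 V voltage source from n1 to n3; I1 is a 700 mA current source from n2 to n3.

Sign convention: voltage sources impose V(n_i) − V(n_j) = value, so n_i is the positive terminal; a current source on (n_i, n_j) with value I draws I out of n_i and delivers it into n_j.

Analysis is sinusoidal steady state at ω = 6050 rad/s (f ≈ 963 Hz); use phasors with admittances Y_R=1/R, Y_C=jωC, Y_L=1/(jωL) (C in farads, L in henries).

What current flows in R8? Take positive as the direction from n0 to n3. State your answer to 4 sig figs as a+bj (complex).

Apply KCL at each of the 3 non-ground nodes and solve the resulting linear system.
Node n1: branches {L1, L3, C3, R2, R3, R5, R7, V1} → V_1 = 12.84-2.281j
Node n2: branches {L1, L3, R1, C1, R3, R5, R6, R7, L5, I1} → V_2 = 0.04450-0.4669j
Node n3: branches {L2, C2, R2, R4, L4, R8, V1, I1} → V_3 = -3.355-2.281j
Source currents: i(V1)=-0.9262+0.06491j

0.001082+0.0007357j A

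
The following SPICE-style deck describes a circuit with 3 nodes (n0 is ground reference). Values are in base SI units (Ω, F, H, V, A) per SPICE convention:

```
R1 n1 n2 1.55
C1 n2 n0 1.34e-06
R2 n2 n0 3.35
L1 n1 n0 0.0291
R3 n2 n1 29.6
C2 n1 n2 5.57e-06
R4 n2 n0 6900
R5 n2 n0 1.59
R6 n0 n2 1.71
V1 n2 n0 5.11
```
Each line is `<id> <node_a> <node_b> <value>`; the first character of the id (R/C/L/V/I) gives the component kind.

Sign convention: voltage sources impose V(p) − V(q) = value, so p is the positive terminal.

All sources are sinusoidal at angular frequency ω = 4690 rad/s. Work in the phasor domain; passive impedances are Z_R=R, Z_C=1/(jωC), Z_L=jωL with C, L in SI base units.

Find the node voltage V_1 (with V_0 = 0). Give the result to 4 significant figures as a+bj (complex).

5.112+0.05510j V

Apply KCL at each of the 2 non-ground nodes and solve the resulting linear system.
Node n1: branches {R1, L1, R3, C2} → V_1 = 5.112+0.05510j
Node n2: branches {R1, C1, R2, R3, C2, R4, R5, R6, V1} → V_2 = 5.110+0.000j
Source currents: i(V1)=-7.729+0.005339j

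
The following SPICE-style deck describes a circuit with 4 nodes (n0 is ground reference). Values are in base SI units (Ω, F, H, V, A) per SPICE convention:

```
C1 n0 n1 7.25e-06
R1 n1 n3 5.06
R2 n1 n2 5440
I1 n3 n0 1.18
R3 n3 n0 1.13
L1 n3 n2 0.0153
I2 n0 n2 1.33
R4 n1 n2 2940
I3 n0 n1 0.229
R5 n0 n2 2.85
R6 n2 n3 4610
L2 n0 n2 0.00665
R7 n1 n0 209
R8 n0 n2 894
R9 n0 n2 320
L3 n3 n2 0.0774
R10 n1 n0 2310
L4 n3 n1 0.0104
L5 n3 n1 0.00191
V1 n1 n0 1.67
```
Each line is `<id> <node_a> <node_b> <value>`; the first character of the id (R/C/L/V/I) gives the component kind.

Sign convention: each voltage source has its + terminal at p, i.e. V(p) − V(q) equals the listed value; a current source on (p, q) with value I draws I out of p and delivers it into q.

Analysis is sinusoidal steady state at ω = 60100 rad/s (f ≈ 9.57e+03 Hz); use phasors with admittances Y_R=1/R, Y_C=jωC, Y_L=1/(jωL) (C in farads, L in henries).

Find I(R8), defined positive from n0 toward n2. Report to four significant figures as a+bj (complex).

-0.004182-4.790e-05j A

MNA unknowns: 3 node voltages V₁..V_3 plus 1 source current (V1)
C1: Y=0.000+0.4357j on G[0,1]
R1: Y=0.1976+0.000j on G[1,3]
R2: Y=0.0001838+0.000j on G[1,2]
I1: z[3]−=1.18, z[0]+=1.18
R3: Y=0.8850+0.000j on G[3,0]
L1: Y=0.000-0.001088j on G[3,2]
I2: z[0]−=1.33, z[2]+=1.33
R4: Y=0.0003401+0.000j on G[1,2]
I3: z[0]−=0.229, z[1]+=0.229
R5: Y=0.3509+0.000j on G[0,2]
R6: Y=0.0002169+0.000j on G[2,3]
L2: Y=0.000-0.002502j on G[0,2]
R7: Y=0.004785+0.000j on G[1,0]
R8: Y=0.001119+0.000j on G[0,2]
R9: Y=0.003125+0.000j on G[0,2]
L3: Y=0.000-0.0002150j on G[3,2]
R10: Y=0.0004329+0.000j on G[1,0]
L4: Y=0.000-0.001600j on G[3,1]
L5: Y=0.000-0.008711j on G[3,1]
V1: row V1−V0=1.67, i_V1 at 1,0
solve → V1=1.670+0.000j, V2=3.739+0.04282j, V3=-0.7839-0.02880j
aux → i_V1=-0.2639-0.7080j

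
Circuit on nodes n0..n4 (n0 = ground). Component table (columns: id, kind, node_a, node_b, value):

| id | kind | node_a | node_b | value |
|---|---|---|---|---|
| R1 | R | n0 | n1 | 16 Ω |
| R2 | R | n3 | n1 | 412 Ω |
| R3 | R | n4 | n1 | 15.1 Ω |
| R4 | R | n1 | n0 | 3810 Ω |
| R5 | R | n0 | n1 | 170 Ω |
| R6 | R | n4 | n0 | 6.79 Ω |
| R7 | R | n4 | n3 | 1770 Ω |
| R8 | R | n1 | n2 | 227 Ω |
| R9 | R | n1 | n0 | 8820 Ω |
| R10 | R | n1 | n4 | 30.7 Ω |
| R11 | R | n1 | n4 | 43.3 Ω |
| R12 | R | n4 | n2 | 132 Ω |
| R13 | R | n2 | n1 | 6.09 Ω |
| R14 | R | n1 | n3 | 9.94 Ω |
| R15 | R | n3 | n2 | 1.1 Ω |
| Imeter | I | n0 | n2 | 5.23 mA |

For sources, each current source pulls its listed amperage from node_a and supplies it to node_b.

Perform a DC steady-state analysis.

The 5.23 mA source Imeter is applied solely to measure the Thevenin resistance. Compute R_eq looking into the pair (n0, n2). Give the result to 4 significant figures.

R_eq = 10.75 Ω

Apply KCL at each of the 4 non-ground nodes and solve the resulting linear system.
Node n1: branches {R1, R2, R3, R4, R5, R8, R9, R10, R11, R13, R14} → V_1 = 0.03736
Node n2: branches {R8, R12, R13, R15, Imeter} → V_2 = 0.05621
Node n3: branches {R2, R7, R14, R15} → V_3 = 0.05427
Node n4: branches {R3, R6, R7, R10, R11, R12} → V_4 = 0.01807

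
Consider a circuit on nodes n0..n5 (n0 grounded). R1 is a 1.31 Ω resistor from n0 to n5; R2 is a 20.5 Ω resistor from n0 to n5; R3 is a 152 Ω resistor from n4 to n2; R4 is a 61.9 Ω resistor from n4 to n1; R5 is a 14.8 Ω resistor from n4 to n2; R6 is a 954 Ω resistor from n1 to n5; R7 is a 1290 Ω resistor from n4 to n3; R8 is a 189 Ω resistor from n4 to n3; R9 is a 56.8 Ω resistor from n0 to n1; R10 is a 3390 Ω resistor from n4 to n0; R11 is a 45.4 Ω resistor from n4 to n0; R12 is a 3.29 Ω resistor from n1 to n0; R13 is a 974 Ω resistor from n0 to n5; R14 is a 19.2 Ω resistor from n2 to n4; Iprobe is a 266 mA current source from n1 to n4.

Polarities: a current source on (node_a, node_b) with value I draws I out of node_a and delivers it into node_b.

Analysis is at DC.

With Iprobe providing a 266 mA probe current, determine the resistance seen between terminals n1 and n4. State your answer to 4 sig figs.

R_eq = 27.00 Ω

MNA unknowns: 5 node voltages V₁..V_5
R1: Y=0.7634 on G[0,5]
R2: Y=0.04878 on G[0,5]
R3: Y=0.006579 on G[4,2]
R4: Y=0.01616 on G[4,1]
R5: Y=0.06757 on G[4,2]
R6: Y=0.001048 on G[1,5]
R7: Y=0.0007752 on G[4,3]
R8: Y=0.005291 on G[4,3]
R9: Y=0.01761 on G[0,1]
R10: Y=0.0002950 on G[4,0]
R11: Y=0.02203 on G[4,0]
R12: Y=0.3040 on G[1,0]
R13: Y=0.001027 on G[0,5]
R14: Y=0.05208 on G[2,4]
Iprobe: z[1]−=0.266, z[4]+=0.266
solve → V1=-0.4648, V2=6.718, V3=6.718, V4=6.718, V5=-0.0005984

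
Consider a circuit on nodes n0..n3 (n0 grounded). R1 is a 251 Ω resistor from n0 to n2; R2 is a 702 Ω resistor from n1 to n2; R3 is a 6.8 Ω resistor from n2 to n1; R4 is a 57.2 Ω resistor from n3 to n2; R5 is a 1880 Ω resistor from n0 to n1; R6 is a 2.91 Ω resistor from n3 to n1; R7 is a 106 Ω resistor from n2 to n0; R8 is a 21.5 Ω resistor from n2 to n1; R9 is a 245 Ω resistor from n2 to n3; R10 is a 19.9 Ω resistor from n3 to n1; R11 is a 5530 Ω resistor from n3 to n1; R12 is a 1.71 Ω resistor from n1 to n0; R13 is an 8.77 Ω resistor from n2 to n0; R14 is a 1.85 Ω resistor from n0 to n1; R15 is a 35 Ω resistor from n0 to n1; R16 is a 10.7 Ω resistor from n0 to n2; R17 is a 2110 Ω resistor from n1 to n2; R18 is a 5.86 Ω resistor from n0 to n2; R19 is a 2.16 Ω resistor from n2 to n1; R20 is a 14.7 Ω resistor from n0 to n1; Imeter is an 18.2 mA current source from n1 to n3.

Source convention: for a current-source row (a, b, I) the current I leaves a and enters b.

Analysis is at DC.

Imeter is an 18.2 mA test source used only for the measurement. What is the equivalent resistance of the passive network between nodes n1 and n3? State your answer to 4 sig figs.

R_eq = 2.409 Ω

Element admittances at DC:
  Y(R1) = 0.003984 S between n0,n2
  Y(R2) = 0.001425 S between n1,n2
  Y(R3) = 0.1471 S between n2,n1
  Y(R4) = 0.01748 S between n3,n2
  Y(R5) = 0.0005319 S between n0,n1
  Y(R6) = 0.3436 S between n3,n1
  Y(R7) = 0.009434 S between n2,n0
  Y(R8) = 0.04651 S between n2,n1
  Y(R9) = 0.004082 S between n2,n3
  Y(R10) = 0.05025 S between n3,n1
  Y(R11) = 0.0001808 S between n3,n1
  Y(R12) = 0.5848 S between n1,n0
  Y(R13) = 0.1140 S between n2,n0
  Y(R14) = 0.5405 S between n0,n1
  Y(R15) = 0.02857 S between n0,n1
  Y(R16) = 0.09346 S between n0,n2
  Y(R17) = 0.0004739 S between n1,n2
  Y(R18) = 0.1706 S between n0,n2
  Y(R19) = 0.4630 S between n2,n1
  Y(R20) = 0.06803 S between n0,n1
  Imeter: injects 0.0182 A into n3 (from n1)
Assemble and solve the 3×3 MNA system:
  V(n1)=-0.0002348  V(n2)=0.0007332  V(n3)=0.04360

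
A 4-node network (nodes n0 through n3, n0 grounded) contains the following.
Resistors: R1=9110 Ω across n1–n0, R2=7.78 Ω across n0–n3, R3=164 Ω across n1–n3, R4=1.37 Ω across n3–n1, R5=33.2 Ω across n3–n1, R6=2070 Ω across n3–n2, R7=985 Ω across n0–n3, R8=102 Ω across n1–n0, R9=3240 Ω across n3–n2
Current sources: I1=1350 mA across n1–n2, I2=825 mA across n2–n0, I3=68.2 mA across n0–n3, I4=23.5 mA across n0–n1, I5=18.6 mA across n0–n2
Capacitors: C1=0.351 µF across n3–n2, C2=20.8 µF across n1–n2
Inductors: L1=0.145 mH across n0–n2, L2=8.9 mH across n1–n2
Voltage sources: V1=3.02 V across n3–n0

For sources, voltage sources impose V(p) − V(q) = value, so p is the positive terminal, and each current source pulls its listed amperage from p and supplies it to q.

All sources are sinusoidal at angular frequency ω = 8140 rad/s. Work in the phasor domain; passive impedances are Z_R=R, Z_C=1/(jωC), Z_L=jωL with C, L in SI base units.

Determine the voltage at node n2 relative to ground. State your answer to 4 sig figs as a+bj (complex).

-0.2484+0.8516j V

MNA unknowns: 3 node voltages V₁..V_3 plus 1 source current (V1)
R1: Y=0.0001098+0.000j on G[1,0]
I1: z[1]−=1.35, z[2]+=1.35
C1: Y=0.000+0.002857j on G[3,2]
C2: Y=0.000+0.1693j on G[1,2]
I2: z[2]−=0.825, z[0]+=0.825
R2: Y=0.1285+0.000j on G[0,3]
I3: z[0]−=0.0682, z[3]+=0.0682
L1: Y=0.000-0.8472j on G[0,2]
R3: Y=0.006098+0.000j on G[1,3]
L2: Y=0.000-0.01380j on G[1,2]
I4: z[0]−=0.0235, z[1]+=0.0235
R4: Y=0.7299+0.000j on G[3,1]
R5: Y=0.03012+0.000j on G[3,1]
R6: Y=0.0004831+0.000j on G[3,2]
R7: Y=0.001015+0.000j on G[0,3]
R8: Y=0.009804+0.000j on G[1,0]
R9: Y=0.0003086+0.000j on G[3,2]
I5: z[0]−=0.0186, z[2]+=0.0186
V1: row V3−V0=3.02, i_V1 at 3,0
solve → V1=1.049-0.2601j, V2=-0.2484+0.8516j, V3=3.020+0.000j
aux → i_V1=-1.838-0.2079j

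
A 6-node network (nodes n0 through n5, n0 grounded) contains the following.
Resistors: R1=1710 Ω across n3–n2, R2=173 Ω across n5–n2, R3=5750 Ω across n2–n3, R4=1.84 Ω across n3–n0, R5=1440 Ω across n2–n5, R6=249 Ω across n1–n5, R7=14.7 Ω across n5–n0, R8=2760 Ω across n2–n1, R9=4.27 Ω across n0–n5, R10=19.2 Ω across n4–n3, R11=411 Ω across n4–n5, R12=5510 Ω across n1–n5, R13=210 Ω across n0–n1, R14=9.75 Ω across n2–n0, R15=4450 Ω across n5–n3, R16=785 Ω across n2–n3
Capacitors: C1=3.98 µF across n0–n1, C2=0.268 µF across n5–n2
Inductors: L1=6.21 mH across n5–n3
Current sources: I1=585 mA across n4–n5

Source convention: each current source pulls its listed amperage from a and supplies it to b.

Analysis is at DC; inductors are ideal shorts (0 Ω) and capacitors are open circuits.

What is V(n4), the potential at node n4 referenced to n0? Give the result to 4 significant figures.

-10.73 V

Element admittances at DC:
  Y(R1) = 0.0005848 S between n3,n2
  Y(R2) = 0.005780 S between n5,n2
  Y(R3) = 0.0001739 S between n2,n3
  Y(R4) = 0.5435 S between n3,n0
  Y(C1) = 0.000 S between n0,n1
  Y(R5) = 0.0006944 S between n2,n5
  Y(R6) = 0.004016 S between n1,n5
  Y(R7) = 0.06803 S between n5,n0
  Y(R8) = 0.0003623 S between n2,n1
  Y(R9) = 0.2342 S between n0,n5
  Y(R10) = 0.05208 S between n4,n3
  Y(R11) = 0.002433 S between n4,n5
  Y(R12) = 0.0001815 S between n1,n5
  Y(C2) = 0.000 S between n5,n2
  Y(R13) = 0.004762 S between n0,n1
  Y(R14) = 0.1026 S between n2,n0
  L1: short n5↔n3 (DC inductor)
  Y(R15) = 0.0002247 S between n5,n3
  Y(R16) = 0.001274 S between n2,n3
  I1: injects 0.585 A into n5 (from n4)
Assemble and solve the 6×6 MNA system:
  V(n1)=0.000  V(n2)=0.000  V(n3)=0.000  V(n4)=-10.73  V(n5)=0.000
  i(L1)=0.5589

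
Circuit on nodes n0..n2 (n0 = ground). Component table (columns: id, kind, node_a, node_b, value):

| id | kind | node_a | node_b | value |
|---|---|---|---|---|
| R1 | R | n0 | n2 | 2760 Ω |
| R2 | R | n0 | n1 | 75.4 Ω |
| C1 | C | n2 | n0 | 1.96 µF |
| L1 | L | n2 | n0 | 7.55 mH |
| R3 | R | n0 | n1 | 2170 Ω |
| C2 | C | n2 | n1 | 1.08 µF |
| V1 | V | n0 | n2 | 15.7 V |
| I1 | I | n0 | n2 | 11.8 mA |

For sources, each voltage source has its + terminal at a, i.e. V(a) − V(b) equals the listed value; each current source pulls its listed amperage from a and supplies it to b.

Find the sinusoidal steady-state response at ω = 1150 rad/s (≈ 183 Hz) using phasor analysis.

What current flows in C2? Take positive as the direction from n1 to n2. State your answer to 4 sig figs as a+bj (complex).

0.001750+0.01934j A

Apply KCL at each of the 2 non-ground nodes and solve the resulting linear system.
Node n1: branches {R2, R3, C2} → V_1 = -0.1275-1.409j
Node n2: branches {R1, C1, L1, C2, V1, I1} → V_2 = -15.70+0.000j
Source currents: i(V1)=-0.01924+1.754j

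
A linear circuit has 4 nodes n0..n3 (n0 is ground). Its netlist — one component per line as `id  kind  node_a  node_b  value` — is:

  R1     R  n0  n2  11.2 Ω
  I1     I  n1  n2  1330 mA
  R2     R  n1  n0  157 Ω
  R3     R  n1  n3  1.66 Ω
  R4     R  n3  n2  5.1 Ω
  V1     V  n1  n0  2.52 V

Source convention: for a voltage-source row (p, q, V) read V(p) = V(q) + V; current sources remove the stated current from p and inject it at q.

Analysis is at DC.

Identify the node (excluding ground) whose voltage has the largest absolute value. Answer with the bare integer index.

2

MNA unknowns: 3 node voltages V₁..V_3 plus 1 source current (V1)
R1: Y=0.08929 on G[0,2]
I1: z[1]−=1.33, z[2]+=1.33
R2: Y=0.006369 on G[1,0]
R3: Y=0.6024 on G[1,3]
R4: Y=0.1961 on G[3,2]
V1: row V1−V0=2.52, i_V1 at 1,0
solve → V1=2.520, V2=7.178, V3=3.664
aux → i_V1=-0.6570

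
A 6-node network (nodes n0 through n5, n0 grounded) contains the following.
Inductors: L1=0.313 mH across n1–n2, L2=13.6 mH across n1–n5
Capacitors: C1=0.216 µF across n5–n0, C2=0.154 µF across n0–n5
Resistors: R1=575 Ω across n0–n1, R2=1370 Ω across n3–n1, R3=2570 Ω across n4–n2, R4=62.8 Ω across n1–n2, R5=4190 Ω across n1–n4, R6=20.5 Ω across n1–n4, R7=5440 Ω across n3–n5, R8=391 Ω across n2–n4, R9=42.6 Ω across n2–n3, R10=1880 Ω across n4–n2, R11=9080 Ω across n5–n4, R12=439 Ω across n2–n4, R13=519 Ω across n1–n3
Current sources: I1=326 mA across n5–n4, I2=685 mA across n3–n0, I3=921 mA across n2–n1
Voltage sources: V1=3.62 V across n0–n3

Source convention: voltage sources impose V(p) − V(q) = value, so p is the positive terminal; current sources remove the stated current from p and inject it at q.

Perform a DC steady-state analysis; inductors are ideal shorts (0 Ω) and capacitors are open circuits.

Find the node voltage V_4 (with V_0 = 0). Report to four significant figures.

Element admittances at DC:
  L1: short n1↔n2 (DC inductor)
  Y(C1) = 0.000 S between n5,n0
  Y(R1) = 0.001739 S between n0,n1
  Y(R2) = 0.0007299 S between n3,n1
  Y(R3) = 0.0003891 S between n4,n2
  Y(R4) = 0.01592 S between n1,n2
  Y(R5) = 0.0002387 S between n1,n4
  Y(R6) = 0.04878 S between n1,n4
  L2: short n1↔n5 (DC inductor)
  I1: injects 0.326 A into n4 (from n5)
  I2: injects 0.685 A into n0 (from n3)
  Y(R7) = 0.0001838 S between n3,n5
  Y(R8) = 0.002558 S between n2,n4
  Y(R9) = 0.02347 S between n2,n3
  Y(R10) = 0.0005319 S between n4,n2
  Y(C2) = 0.000 S between n0,n5
  Y(R11) = 0.0001101 S between n5,n4
  Y(R12) = 0.002278 S between n2,n4
  Y(R13) = 0.001927 S between n1,n3
  I3: injects 0.921 A into n1 (from n2)
  V1: constraint V(n0)−V(n3) = 3.62
Assemble and solve the 8×8 MNA system:
  V(n1)=-3.396  V(n2)=-3.396  V(n3)=-3.620  V(n4)=2.544  V(n5)=-3.396
  i(L1)=0.8921  i(L2)=0.3254  i(V1)=0.6791

2.544 V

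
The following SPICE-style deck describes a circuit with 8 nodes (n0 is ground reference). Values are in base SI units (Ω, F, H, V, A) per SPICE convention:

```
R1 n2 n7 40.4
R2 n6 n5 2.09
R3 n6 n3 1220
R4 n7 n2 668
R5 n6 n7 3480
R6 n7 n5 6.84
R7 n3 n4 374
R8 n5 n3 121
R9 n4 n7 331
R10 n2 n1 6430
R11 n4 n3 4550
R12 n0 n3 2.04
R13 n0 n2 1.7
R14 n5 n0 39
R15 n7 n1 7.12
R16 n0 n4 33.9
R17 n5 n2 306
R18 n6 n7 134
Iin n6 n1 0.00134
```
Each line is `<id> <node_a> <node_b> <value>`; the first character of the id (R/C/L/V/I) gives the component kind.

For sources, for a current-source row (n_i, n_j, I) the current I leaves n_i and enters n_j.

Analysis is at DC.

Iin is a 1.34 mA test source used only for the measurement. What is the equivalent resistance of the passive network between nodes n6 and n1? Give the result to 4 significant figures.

R_eq = 14.85 Ω

Apply KCL at each of the 7 non-ground nodes and solve the resulting linear system.
Node n1: branches {R10, R15, Iin} → V_1 = 0.01399
Node n2: branches {R1, R4, R10, R13, R17} → V_2 = 0.0001757
Node n3: branches {R3, R7, R8, R11, R12} → V_3 = -6.155e-05
Node n4: branches {R7, R9, R11, R16} → V_4 = 0.0003756
Node n5: branches {R2, R6, R8, R14, R17} → V_5 = -0.003286
Node n6: branches {R2, R3, R5, R18, Iin} → V_6 = -0.005908
Node n7: branches {R1, R4, R5, R6, R9, R15, R18} → V_7 = 0.004462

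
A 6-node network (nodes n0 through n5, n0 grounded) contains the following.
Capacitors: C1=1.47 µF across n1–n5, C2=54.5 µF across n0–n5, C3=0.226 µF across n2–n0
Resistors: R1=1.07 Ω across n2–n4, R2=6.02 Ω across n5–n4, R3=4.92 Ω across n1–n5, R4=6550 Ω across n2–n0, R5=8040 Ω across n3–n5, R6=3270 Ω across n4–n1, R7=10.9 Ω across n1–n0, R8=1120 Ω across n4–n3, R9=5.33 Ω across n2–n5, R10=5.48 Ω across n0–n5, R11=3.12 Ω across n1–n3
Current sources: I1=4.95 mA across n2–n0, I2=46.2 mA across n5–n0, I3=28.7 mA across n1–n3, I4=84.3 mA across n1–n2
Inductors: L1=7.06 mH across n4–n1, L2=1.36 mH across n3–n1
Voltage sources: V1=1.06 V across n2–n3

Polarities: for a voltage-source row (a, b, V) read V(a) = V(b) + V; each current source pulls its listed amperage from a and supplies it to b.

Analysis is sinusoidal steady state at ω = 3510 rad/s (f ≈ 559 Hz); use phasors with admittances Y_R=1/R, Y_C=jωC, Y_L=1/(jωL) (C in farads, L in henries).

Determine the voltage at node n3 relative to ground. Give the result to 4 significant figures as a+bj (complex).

MNA unknowns: 5 node voltages V₁..V_5 plus 1 source current (V1)
C1: Y=0.000+0.005160j on G[1,5]
R1: Y=0.9346+0.000j on G[2,4]
R2: Y=0.1661+0.000j on G[5,4]
C2: Y=0.000+0.1913j on G[0,5]
I1: z[2]−=0.00495, z[0]+=0.00495
R3: Y=0.2033+0.000j on G[1,5]
L1: Y=0.000-0.04035j on G[4,1]
R4: Y=0.0001527+0.000j on G[2,0]
R5: Y=0.0001244+0.000j on G[3,5]
R6: Y=0.0003058+0.000j on G[4,1]
L2: Y=0.000-0.2095j on G[3,1]
R7: Y=0.09174+0.000j on G[1,0]
I2: z[5]−=0.0462, z[0]+=0.0462
C3: Y=0.000+0.0007933j on G[2,0]
R8: Y=0.0008929+0.000j on G[4,3]
R9: Y=0.1876+0.000j on G[2,5]
R10: Y=0.1825+0.000j on G[0,5]
I3: z[1]−=0.0287, z[3]+=0.0287
R11: Y=0.3205+0.000j on G[1,3]
I4: z[1]−=0.0843, z[2]+=0.0843
V1: row V2−V3=1.06, i_V1 at 2,3
solve → V1=-0.5108-0.001398j, V2=0.4254+0.01035j, V3=-0.6346+0.01035j, V4=0.3567+0.04226j, V5=-0.01191+0.01134j
aux → i_V1=-0.06689+0.02968j

-0.6346+0.01035j V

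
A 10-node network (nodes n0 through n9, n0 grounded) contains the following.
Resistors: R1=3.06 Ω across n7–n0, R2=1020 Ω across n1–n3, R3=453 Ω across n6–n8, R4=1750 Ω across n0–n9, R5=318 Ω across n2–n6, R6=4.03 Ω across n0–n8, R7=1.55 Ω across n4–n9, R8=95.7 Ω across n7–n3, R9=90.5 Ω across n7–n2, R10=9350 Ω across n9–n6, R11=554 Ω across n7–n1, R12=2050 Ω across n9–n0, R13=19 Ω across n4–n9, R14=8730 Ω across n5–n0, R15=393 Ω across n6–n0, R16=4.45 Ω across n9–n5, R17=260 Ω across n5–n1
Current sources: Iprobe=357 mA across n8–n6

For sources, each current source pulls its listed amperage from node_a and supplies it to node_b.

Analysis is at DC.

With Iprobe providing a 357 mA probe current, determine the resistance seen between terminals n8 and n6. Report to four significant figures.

R_eq = 139.2 Ω

MNA unknowns: 9 node voltages V₁..V_9
R1: Y=0.3268 on G[7,0]
R2: Y=0.0009804 on G[1,3]
R3: Y=0.002208 on G[6,8]
R4: Y=0.0005714 on G[0,9]
R5: Y=0.003145 on G[2,6]
R6: Y=0.2481 on G[0,8]
R7: Y=0.6452 on G[4,9]
R8: Y=0.01045 on G[7,3]
R9: Y=0.01105 on G[7,2]
R10: Y=0.0001070 on G[9,6]
R11: Y=0.001805 on G[7,1]
R12: Y=0.0004878 on G[9,0]
R13: Y=0.05263 on G[4,9]
R14: Y=0.0001145 on G[5,0]
R15: Y=0.002545 on G[6,0]
R16: Y=0.2247 on G[9,5]
R17: Y=0.003846 on G[5,1]
Iprobe: z[8]−=0.357, z[6]+=0.357
solve → V1=1.337, V2=11.08, V3=0.4531, V4=2.029, V5=2.016, V6=48.71, V7=0.3701, V8=-0.9965, V9=2.029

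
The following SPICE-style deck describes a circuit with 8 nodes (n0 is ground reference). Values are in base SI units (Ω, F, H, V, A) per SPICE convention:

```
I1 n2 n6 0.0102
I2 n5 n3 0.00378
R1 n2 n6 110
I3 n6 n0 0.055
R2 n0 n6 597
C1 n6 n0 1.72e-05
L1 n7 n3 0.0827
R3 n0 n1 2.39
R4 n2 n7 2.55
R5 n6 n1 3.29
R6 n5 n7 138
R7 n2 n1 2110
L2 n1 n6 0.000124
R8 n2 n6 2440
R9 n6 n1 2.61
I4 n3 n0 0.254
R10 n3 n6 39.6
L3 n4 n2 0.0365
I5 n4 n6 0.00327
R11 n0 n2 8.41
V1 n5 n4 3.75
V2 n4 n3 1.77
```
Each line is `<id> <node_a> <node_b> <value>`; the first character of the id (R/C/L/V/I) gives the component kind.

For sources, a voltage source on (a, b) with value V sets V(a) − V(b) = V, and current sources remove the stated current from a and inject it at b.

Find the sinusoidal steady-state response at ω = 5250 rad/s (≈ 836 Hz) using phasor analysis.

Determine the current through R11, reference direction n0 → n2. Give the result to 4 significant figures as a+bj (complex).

0.05231-0.03841j A

MNA unknowns: 7 node voltages V₁..V_7 plus 2 source currents (V1, V2)
I1: z[2]−=0.0102, z[6]+=0.0102
I2: z[5]−=0.00378, z[3]+=0.00378
R1: Y=0.009091+0.000j on G[2,6]
I3: z[6]−=0.055, z[0]+=0.055
R2: Y=0.001675+0.000j on G[0,6]
C1: Y=0.000+0.09030j on G[6,0]
L1: Y=0.000-0.002303j on G[7,3]
R3: Y=0.4184+0.000j on G[0,1]
R4: Y=0.3922+0.000j on G[2,7]
R5: Y=0.3040+0.000j on G[6,1]
R6: Y=0.007246+0.000j on G[5,7]
R7: Y=0.0004739+0.000j on G[2,1]
L2: Y=0.000-1.536j on G[1,6]
R8: Y=0.0004098+0.000j on G[2,6]
R9: Y=0.3831+0.000j on G[6,1]
I4: z[3]−=0.254, z[0]+=0.254
R10: Y=0.02525+0.000j on G[3,6]
L3: Y=0.000-0.005219j on G[4,2]
I5: z[4]−=0.00327, z[6]+=0.00327
R11: Y=0.1189+0.000j on G[0,2]
V1: row V5−V4=3.75, i_V1 at 5,4
V2: row V4−V3=1.77, i_V2 at 4,3
solve → V1=-0.6270+0.06053j, V2=-0.4399+0.3230j, V3=-9.328-1.752j, V4=-7.558-1.752j, V5=-3.808-1.752j, V6=-0.7044-0.07572j, V7=-0.5131+0.3362j
aux → i_V1=0.02009+0.01513j, i_V2=0.02765-0.02202j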